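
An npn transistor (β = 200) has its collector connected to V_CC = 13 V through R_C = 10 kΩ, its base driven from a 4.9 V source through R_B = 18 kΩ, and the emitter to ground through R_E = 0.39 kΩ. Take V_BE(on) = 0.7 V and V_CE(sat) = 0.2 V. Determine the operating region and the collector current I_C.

saturation; I_C ≈ 1.2 mA

Assume active: I_B = (4.9 − 0.7)/(18 + 201×0.39) = 0.0436 mA, I_C = β·I_B = 8.71 mA.
Then V_CE = 13 − 8.71×10 − 8.76×0.39 = -77.6 V < 0.2 V — the active assumption fails.
Re-solve with V_CE = 0.2 V. KCL at the emitter: V_E/R_E = (V_BB−0.7−V_E)/R_B + (V_CC−0.2−V_E)/R_C, giving V_E = 0.556 V.
I_C = (V_CC − 0.2 − V_E)/R_C = (12.8 − 0.556)/10 = 1.22 mA.
Check: I_B = (4.2 − 0.556)/18 = 0.202 mA, and β·I_B = 40.5 mA > I_C, confirming saturation.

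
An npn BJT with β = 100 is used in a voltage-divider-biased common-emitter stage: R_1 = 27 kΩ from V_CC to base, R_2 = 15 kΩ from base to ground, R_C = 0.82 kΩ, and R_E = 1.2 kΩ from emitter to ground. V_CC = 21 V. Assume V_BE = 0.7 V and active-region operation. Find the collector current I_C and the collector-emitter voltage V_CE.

Thevenize the base divider: V_Th = V_CC·R_2/(R_1+R_2) = 21×15/42 = 7.5 V, R_Th = R_1‖R_2 = 9.64 kΩ.
Base-emitter loop: V_Th = I_B·R_Th + V_BE + (β+1)I_B·R_E, so I_B = (7.5 − 0.7) / (9.64 + 101×1.2) = 0.052 mA.
I_C = β·I_B = 100×0.052 = 5.2 mA, and I_E = (β+1)I_B = 5.25 mA.
V_CE = V_CC − I_C·R_C − I_E·R_E = 21 − 5.2×0.82 − 5.25×1.2 = 10.4 V.
V_CE = 10.4 V > 0.2 V confirms active-region operation.

I_C ≈ 5.2 mA, V_CE ≈ 10 V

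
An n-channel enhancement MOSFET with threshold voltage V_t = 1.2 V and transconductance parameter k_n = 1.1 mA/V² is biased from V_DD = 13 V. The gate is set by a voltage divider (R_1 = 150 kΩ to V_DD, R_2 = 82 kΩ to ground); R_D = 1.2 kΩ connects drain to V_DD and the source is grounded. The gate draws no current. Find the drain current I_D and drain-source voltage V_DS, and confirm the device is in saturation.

I_D ≈ 6.3 mA, V_DS ≈ 5.4 V

V_G = V_DD·R_2/(R_1+R_2) = 13×82/232 = 4.59 V. With the source grounded, V_GS = V_G = 4.59 V.
Assume saturation: I_D = (k_n/2)(V_GS − V_t)² = (1.1/2)×(4.59 − 1.2)² = 0.55×3.39² = 6.34 mA.
V_DS = V_DD − I_D·R_D = 13 − 6.34×1.2 = 5.39 V.
Saturation requires V_DS ≥ V_GS − V_t = 3.39 V; 5.39 ≥ 3.39 ✓.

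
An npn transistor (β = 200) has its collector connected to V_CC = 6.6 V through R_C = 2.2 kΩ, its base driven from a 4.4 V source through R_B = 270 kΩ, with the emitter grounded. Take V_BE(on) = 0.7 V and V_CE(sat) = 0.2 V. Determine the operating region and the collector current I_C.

active; I_C ≈ 2.7 mA

Assume active. Base-emitter loop: I_B = (V_BB − V_BE)/R_B = (4.4 − 0.7)/270 = 0.0137 mA.
I_C = β·I_B = 200×0.0137 = 2.74 mA.
V_CE = V_CC − I_C·R_C = 6.6 − 2.74×2.2 = 0.57 V > V_CE(sat), so the active-region assumption holds.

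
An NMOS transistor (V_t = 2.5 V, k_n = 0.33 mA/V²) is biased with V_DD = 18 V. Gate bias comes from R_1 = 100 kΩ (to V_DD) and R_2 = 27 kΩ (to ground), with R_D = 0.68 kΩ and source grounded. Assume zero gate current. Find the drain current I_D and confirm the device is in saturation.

I_D ≈ 0.29 mA

V_G = V_DD·R_2/(R_1+R_2) = 18×27/127 = 3.83 V. With the source grounded, V_GS = V_G = 3.83 V.
Assume saturation: I_D = (k_n/2)(V_GS − V_t)² = (0.33/2)×(3.83 − 2.5)² = 0.165×1.33² = 0.29 mA.
V_DS = V_DD − I_D·R_D = 18 − 0.29×0.68 = 17.8 V.
Saturation requires V_DS ≥ V_GS − V_t = 1.33 V; 17.8 ≥ 1.33 ✓.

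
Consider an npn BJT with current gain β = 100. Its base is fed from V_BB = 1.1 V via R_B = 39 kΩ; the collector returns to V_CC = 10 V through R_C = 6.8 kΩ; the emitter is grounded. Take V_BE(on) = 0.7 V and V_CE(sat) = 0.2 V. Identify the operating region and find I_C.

active; I_C ≈ 1 mA

Assume active. Base-emitter loop: I_B = (V_BB − V_BE)/R_B = (1.1 − 0.7)/39 = 0.0103 mA.
I_C = β·I_B = 100×0.0103 = 1.03 mA.
V_CE = V_CC − I_C·R_C = 10 − 1.03×6.8 = 3.03 V > V_CE(sat), so the active-region assumption holds.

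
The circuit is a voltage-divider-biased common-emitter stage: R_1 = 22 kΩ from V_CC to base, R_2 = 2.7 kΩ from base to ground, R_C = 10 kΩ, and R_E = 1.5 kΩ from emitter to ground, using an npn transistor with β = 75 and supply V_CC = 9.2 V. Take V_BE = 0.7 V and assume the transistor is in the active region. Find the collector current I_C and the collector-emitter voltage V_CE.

I_C ≈ 0.2 mA, V_CE ≈ 6.9 V

Thevenize the base divider: V_Th = V_CC·R_2/(R_1+R_2) = 9.2×2.7/24.7 = 1.01 V, R_Th = R_1‖R_2 = 2.4 kΩ.
Base-emitter loop: V_Th = I_B·R_Th + V_BE + (β+1)I_B·R_E, so I_B = (1.01 − 0.7) / (2.4 + 76×1.5) = 0.00263 mA.
I_C = β·I_B = 75×0.00263 = 0.197 mA, and I_E = (β+1)I_B = 0.2 mA.
V_CE = V_CC − I_C·R_C − I_E·R_E = 9.2 − 0.197×10 − 0.2×1.5 = 6.93 V.
V_CE = 6.93 V > 0.2 V confirms active-region operation.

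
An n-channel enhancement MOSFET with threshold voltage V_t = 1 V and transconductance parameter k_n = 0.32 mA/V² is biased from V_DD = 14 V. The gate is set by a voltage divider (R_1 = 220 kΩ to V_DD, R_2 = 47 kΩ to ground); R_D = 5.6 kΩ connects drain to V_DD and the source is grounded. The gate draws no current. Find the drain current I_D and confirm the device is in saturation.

I_D ≈ 0.34 mA

V_G = V_DD·R_2/(R_1+R_2) = 14×47/267 = 2.46 V. With the source grounded, V_GS = V_G = 2.46 V.
Assume saturation: I_D = (k_n/2)(V_GS − V_t)² = (0.32/2)×(2.46 − 1)² = 0.16×1.46² = 0.343 mA.
V_DS = V_DD − I_D·R_D = 14 − 0.343×5.6 = 12.1 V.
Saturation requires V_DS ≥ V_GS − V_t = 1.46 V; 12.1 ≥ 1.46 ✓.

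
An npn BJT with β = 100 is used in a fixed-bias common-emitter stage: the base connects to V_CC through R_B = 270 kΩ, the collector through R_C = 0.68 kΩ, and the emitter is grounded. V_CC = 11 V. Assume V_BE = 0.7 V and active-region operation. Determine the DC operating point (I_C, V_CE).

Base loop: V_CC = I_B·R_B + V_BE, so I_B = (11 − 0.7)/270 kΩ = 0.0381 mA.
In the active region I_C = β·I_B = 100 × 0.0381 = 3.81 mA.
Collector loop: V_CE = V_CC − I_C·R_C = 11 − 3.81×0.68 = 8.41 V.
Since V_CE = 8.41 V > V_CE(sat) ≈ 0.2 V, the transistor is in the active region as assumed.

I_C ≈ 3.8 mA, V_CE ≈ 8.4 V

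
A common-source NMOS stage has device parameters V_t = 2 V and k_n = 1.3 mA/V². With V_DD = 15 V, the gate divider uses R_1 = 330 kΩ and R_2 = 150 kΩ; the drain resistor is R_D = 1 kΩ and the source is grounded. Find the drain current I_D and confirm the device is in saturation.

V_G = V_DD·R_2/(R_1+R_2) = 15×150/480 = 4.69 V. With the source grounded, V_GS = V_G = 4.69 V.
Assume saturation: I_D = (k_n/2)(V_GS − V_t)² = (1.3/2)×(4.69 − 2)² = 0.65×2.69² = 4.69 mA.
V_DS = V_DD − I_D·R_D = 15 − 4.69×1 = 10.3 V.
Saturation requires V_DS ≥ V_GS − V_t = 2.69 V; 10.3 ≥ 2.69 ✓.

I_D ≈ 4.7 mA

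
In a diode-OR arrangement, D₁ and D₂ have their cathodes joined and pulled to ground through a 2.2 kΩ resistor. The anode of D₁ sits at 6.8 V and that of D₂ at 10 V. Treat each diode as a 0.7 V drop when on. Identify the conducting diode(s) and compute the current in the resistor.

Assume both conduct. Then node N would need to be at both 6.8−0.7 = 6.1 V and 10−0.7 = 9.3 V, which is impossible.
Assume only D₂ conducts: V_N = 10 − 0.7 = 9.3 V, so I_R = 9.3/2.2 = 4.23 mA.
Check D₁: its anode-to-cathode voltage is 6.8 − 9.3 = -2.5 V < 0.7 V, so it is off. The assumption is consistent.

Only D₂ conducts; I_R ≈ 4.2 mA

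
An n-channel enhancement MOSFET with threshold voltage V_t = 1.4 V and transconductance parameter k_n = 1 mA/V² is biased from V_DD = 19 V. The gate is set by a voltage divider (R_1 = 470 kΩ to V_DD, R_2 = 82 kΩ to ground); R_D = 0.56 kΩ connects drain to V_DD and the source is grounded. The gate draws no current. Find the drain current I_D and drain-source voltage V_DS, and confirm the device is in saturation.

I_D ≈ 1 mA, V_DS ≈ 18 V

V_G = V_DD·R_2/(R_1+R_2) = 19×82/552 = 2.82 V. With the source grounded, V_GS = V_G = 2.82 V.
Assume saturation: I_D = (k_n/2)(V_GS − V_t)² = (1/2)×(2.82 − 1.4)² = 0.5×1.42² = 1.01 mA.
V_DS = V_DD − I_D·R_D = 19 − 1.01×0.56 = 18.4 V.
Saturation requires V_DS ≥ V_GS − V_t = 1.42 V; 18.4 ≥ 1.42 ✓.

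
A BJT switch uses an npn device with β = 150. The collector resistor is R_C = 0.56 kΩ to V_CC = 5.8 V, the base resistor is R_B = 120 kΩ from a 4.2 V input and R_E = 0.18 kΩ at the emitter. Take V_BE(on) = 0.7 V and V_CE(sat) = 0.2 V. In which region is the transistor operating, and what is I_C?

Assume active. Base-emitter loop: I_B = (V_BB − V_BE)/(R_B + (β+1)R_E) = (4.2 − 0.7)/(120 + 151×0.18) = 0.0238 mA.
I_C = β·I_B = 150×0.0238 = 3.57 mA.
V_CE = V_CC − I_C·R_C − I_E·R_E = 5.8 − 3.57×0.56 − 3.59×0.18 = 3.16 V > V_CE(sat), so the active-region assumption holds.

active; I_C ≈ 3.6 mA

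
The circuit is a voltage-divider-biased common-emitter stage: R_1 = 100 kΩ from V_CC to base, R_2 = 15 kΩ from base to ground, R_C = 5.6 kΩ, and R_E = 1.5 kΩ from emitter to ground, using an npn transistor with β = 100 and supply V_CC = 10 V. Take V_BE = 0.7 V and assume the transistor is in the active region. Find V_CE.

Thevenize the base divider: V_Th = V_CC·R_2/(R_1+R_2) = 10×15/115 = 1.3 V, R_Th = R_1‖R_2 = 13 kΩ.
Base-emitter loop: V_Th = I_B·R_Th + V_BE + (β+1)I_B·R_E, so I_B = (1.3 − 0.7) / (13 + 101×1.5) = 0.00367 mA.
I_C = β·I_B = 100×0.00367 = 0.367 mA, and I_E = (β+1)I_B = 0.371 mA.
V_CE = V_CC − I_C·R_C − I_E·R_E = 10 − 0.367×5.6 − 0.371×1.5 = 7.39 V.
V_CE = 7.39 V > 0.2 V confirms active-region operation.

V_CE ≈ 7.4 V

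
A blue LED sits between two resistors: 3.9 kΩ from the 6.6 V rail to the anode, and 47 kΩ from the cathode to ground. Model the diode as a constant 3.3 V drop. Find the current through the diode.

I ≈ 0.065 mA

The two resistors are in series with the diode, so KVL gives 6.6 = I·3.9 + 3.3 + I·47.
I = (6.6 − 3.3) / (3.9 + 47) kΩ = 3.3 / 50.9 = 0.0648 mA.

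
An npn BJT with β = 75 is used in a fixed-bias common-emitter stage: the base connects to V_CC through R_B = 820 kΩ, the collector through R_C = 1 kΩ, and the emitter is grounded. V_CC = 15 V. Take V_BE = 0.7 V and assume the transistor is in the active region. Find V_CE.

V_CE ≈ 14 V

Base loop: V_CC = I_B·R_B + V_BE, so I_B = (15 − 0.7)/820 kΩ = 0.0174 mA.
In the active region I_C = β·I_B = 75 × 0.0174 = 1.31 mA.
Collector loop: V_CE = V_CC − I_C·R_C = 15 − 1.31×1 = 13.7 V.
Since V_CE = 13.7 V > V_CE(sat) ≈ 0.2 V, the transistor is in the active region as assumed.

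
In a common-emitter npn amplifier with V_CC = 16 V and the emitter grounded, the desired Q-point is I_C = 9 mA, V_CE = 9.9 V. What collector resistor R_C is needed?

R_C ≈ 0.68 kΩ

Collector loop: V_CC = I_C·R_C + V_CE.
R_C = (V_CC − V_CE)/I_C = (16 − 9.9)/9 = 0.678 kΩ.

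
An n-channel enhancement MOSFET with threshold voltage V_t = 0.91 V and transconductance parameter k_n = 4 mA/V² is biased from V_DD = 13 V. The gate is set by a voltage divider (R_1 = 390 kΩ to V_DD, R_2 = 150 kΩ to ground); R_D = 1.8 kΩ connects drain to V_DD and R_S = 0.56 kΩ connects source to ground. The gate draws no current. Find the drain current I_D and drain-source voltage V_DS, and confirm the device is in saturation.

I_D ≈ 2.7 mA, V_DS ≈ 6.5 V

V_G = V_DD·R_2/(R_1+R_2) = 13×150/540 = 3.61 V.
Assume saturation: I_D = (k_n/2)(V_GS − V_t)² with V_GS = V_G − I_D·R_S = 3.61 − 0.56·I_D.
Substituting gives 0.627·I_D² − 7.05·I_D + 14.6 = 0, with roots I_D = 2.74 or 8.51 mA.
The root I_D = 8.51 mA gives V_GS = -1.15 V ≤ V_t, so take I_D = 2.74 mA.
Then V_GS = 2.08 V and V_DS = V_DD − I_D(R_D+R_S) = 13 − 2.74×2.36 = 6.55 V.
Saturation requires V_DS ≥ V_GS − V_t = 1.17 V; 6.55 ≥ 1.17 ✓.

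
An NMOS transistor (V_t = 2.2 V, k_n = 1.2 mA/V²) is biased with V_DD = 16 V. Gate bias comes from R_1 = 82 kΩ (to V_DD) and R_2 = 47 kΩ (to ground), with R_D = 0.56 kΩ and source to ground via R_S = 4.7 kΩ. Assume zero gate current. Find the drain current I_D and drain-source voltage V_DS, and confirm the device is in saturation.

V_G = V_DD·R_2/(R_1+R_2) = 16×47/129 = 5.83 V.
Assume saturation: I_D = (k_n/2)(V_GS − V_t)² with V_GS = V_G − I_D·R_S = 5.83 − 4.7·I_D.
Substituting gives 13.3·I_D² − 21.5·I_D + 7.9 = 0, with roots I_D = 0.566 or 1.05 mA.
The root I_D = 1.05 mA gives V_GS = 0.874 V ≤ V_t, so take I_D = 0.566 mA.
Then V_GS = 3.17 V and V_DS = V_DD − I_D(R_D+R_S) = 16 − 0.566×5.26 = 13 V.
Saturation requires V_DS ≥ V_GS − V_t = 0.971 V; 13 ≥ 0.971 ✓.

I_D ≈ 0.57 mA, V_DS ≈ 13 V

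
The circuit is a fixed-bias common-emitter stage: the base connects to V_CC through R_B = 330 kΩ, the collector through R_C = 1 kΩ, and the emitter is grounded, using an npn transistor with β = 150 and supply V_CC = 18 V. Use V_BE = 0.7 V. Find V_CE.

V_CE ≈ 10 V

Base loop: V_CC = I_B·R_B + V_BE, so I_B = (18 − 0.7)/330 kΩ = 0.0524 mA.
In the active region I_C = β·I_B = 150 × 0.0524 = 7.86 mA.
Collector loop: V_CE = V_CC − I_C·R_C = 18 − 7.86×1 = 10.1 V.
Since V_CE = 10.1 V > V_CE(sat) ≈ 0.2 V, the transistor is in the active region as assumed.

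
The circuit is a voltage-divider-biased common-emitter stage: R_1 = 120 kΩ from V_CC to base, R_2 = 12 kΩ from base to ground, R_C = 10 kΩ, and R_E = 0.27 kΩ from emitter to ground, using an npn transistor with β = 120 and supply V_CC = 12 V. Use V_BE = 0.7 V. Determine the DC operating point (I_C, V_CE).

I_C ≈ 1.1 mA, V_CE ≈ 0.94 V

Thevenize the base divider: V_Th = V_CC·R_2/(R_1+R_2) = 12×12/132 = 1.09 V, R_Th = R_1‖R_2 = 10.9 kΩ.
Base-emitter loop: V_Th = I_B·R_Th + V_BE + (β+1)I_B·R_E, so I_B = (1.09 − 0.7) / (10.9 + 121×0.27) = 0.00897 mA.
I_C = β·I_B = 120×0.00897 = 1.08 mA, and I_E = (β+1)I_B = 1.09 mA.
V_CE = V_CC − I_C·R_C − I_E·R_E = 12 − 1.08×10 − 1.09×0.27 = 0.943 V.
V_CE = 0.943 V > 0.2 V confirms active-region operation.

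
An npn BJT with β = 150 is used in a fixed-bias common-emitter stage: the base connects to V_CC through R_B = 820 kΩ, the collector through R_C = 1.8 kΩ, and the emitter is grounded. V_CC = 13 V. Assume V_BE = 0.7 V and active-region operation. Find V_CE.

Base loop: V_CC = I_B·R_B + V_BE, so I_B = (13 − 0.7)/820 kΩ = 0.015 mA.
In the active region I_C = β·I_B = 150 × 0.015 = 2.25 mA.
Collector loop: V_CE = V_CC − I_C·R_C = 13 − 2.25×1.8 = 8.95 V.
Since V_CE = 8.95 V > V_CE(sat) ≈ 0.2 V, the transistor is in the active region as assumed.

V_CE ≈ 8.9 V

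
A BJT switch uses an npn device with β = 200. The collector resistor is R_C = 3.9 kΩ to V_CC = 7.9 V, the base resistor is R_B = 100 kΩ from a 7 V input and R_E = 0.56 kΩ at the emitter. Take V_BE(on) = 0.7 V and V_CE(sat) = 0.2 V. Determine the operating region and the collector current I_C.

saturation; I_C ≈ 1.7 mA

Assume active: I_B = (7 − 0.7)/(100 + 201×0.56) = 0.0296 mA, I_C = β·I_B = 5.93 mA.
Then V_CE = 7.9 − 5.93×3.9 − 5.96×0.56 = -18.6 V < 0.2 V — the active assumption fails.
Re-solve with V_CE = 0.2 V. KCL at the emitter: V_E/R_E = (V_BB−0.7−V_E)/R_B + (V_CC−0.2−V_E)/R_C, giving V_E = 0.993 V.
I_C = (V_CC − 0.2 − V_E)/R_C = (7.7 − 0.993)/3.9 = 1.72 mA.
Check: I_B = (6.3 − 0.993)/100 = 0.0531 mA, and β·I_B = 10.6 mA > I_C, confirming saturation.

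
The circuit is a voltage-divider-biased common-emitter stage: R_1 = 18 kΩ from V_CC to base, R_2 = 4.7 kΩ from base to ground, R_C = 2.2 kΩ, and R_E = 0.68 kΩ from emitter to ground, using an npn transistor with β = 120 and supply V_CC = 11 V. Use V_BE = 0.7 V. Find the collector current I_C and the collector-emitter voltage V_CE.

Thevenize the base divider: V_Th = V_CC·R_2/(R_1+R_2) = 11×4.7/22.7 = 2.28 V, R_Th = R_1‖R_2 = 3.73 kΩ.
Base-emitter loop: V_Th = I_B·R_Th + V_BE + (β+1)I_B·R_E, so I_B = (2.28 − 0.7) / (3.73 + 121×0.68) = 0.0183 mA.
I_C = β·I_B = 120×0.0183 = 2.2 mA, and I_E = (β+1)I_B = 2.22 mA.
V_CE = V_CC − I_C·R_C − I_E·R_E = 11 − 2.2×2.2 − 2.22×0.68 = 4.65 V.
V_CE = 4.65 V > 0.2 V confirms active-region operation.

I_C ≈ 2.2 mA, V_CE ≈ 4.6 V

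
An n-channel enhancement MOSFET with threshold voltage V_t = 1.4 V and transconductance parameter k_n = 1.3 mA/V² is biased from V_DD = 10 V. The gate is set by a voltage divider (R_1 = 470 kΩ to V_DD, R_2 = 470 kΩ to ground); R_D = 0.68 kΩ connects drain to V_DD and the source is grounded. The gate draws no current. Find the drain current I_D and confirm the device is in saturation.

V_G = V_DD·R_2/(R_1+R_2) = 10×470/940 = 5 V. With the source grounded, V_GS = V_G = 5 V.
Assume saturation: I_D = (k_n/2)(V_GS − V_t)² = (1.3/2)×(5 − 1.4)² = 0.65×3.6² = 8.42 mA.
V_DS = V_DD − I_D·R_D = 10 − 8.42×0.68 = 4.27 V.
Saturation requires V_DS ≥ V_GS − V_t = 3.6 V; 4.27 ≥ 3.6 ✓.

I_D ≈ 8.4 mA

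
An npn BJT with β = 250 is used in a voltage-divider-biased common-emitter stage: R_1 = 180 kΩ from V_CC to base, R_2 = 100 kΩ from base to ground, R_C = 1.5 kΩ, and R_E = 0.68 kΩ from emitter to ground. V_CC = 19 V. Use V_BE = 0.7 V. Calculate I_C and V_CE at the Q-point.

I_C ≈ 6.5 mA, V_CE ≈ 4.9 V

Thevenize the base divider: V_Th = V_CC·R_2/(R_1+R_2) = 19×100/280 = 6.79 V, R_Th = R_1‖R_2 = 64.3 kΩ.
Base-emitter loop: V_Th = I_B·R_Th + V_BE + (β+1)I_B·R_E, so I_B = (6.79 − 0.7) / (64.3 + 251×0.68) = 0.0259 mA.
I_C = β·I_B = 250×0.0259 = 6.48 mA, and I_E = (β+1)I_B = 6.5 mA.
V_CE = V_CC − I_C·R_C − I_E·R_E = 19 − 6.48×1.5 − 6.5×0.68 = 4.87 V.
V_CE = 4.87 V > 0.2 V confirms active-region operation.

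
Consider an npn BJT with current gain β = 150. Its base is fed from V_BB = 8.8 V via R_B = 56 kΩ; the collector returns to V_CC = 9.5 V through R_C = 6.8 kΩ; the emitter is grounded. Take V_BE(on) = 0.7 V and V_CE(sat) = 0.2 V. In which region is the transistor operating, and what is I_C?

saturation; I_C ≈ 1.4 mA

Assume active: I_B = (8.8 − 0.7)/56 = 0.145 mA, giving I_C = β·I_B = 21.7 mA.
But then V_CE = 9.5 − 21.7×6.8 = -138 V < V_CE(sat) = 0.2 V — impossible in the active region.
So the transistor is saturated. With V_CE = 0.2 V, I_C = (V_CC − 0.2)/R_C = 9.3/6.8 = 1.37 mA.
Check: β·I_B = 21.7 mA > I_C = 1.37 mA, confirming saturation.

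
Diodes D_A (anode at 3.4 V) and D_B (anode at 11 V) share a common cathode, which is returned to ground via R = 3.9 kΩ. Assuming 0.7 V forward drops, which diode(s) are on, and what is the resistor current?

Assume both conduct. Then node N would need to be at both 3.4−0.7 = 2.7 V and 11−0.7 = 10.3 V, which is impossible.
Assume only D_B conducts: V_N = 11 − 0.7 = 10.3 V, so I_R = 10.3/3.9 = 2.64 mA.
Check D_A: its anode-to-cathode voltage is 3.4 − 10.3 = -6.9 V < 0.7 V, so it is off. The assumption is consistent.

Only D_B conducts; I_R ≈ 2.6 mA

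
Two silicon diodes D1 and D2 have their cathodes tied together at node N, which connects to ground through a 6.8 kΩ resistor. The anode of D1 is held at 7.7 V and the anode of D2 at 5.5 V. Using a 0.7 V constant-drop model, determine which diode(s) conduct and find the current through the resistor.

Assume both conduct. Then node N would need to be at both 7.7−0.7 = 7 V and 5.5−0.7 = 4.8 V, which is impossible.
Assume only D1 conducts: V_N = 7.7 − 0.7 = 7 V, so I_R = 7/6.8 = 1.03 mA.
Check D2: its anode-to-cathode voltage is 5.5 − 7 = -1.5 V < 0.7 V, so it is off. The assumption is consistent.

Only D1 conducts; I_R ≈ 1 mA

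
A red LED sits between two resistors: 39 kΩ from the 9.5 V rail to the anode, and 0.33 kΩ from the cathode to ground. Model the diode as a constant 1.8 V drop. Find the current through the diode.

I ≈ 0.2 mA

The two resistors are in series with the diode, so KVL gives 9.5 = I·39 + 1.8 + I·0.33.
I = (9.5 − 1.8) / (39 + 0.33) kΩ = 7.7 / 39.3 = 0.196 mA.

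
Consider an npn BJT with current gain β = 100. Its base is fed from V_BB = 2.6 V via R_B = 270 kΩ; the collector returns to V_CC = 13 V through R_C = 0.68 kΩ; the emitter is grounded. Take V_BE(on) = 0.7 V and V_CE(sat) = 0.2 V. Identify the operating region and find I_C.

active; I_C ≈ 0.7 mA

Assume active. Base-emitter loop: I_B = (V_BB − V_BE)/R_B = (2.6 − 0.7)/270 = 0.00704 mA.
I_C = β·I_B = 100×0.00704 = 0.704 mA.
V_CE = V_CC − I_C·R_C = 13 − 0.704×0.68 = 12.5 V > V_CE(sat), so the active-region assumption holds.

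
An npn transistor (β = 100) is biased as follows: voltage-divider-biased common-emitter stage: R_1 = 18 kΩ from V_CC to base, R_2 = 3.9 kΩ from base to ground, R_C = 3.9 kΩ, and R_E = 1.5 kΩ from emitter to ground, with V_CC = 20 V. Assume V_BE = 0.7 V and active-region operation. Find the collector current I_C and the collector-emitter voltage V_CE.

I_C ≈ 1.8 mA, V_CE ≈ 10 V

Thevenize the base divider: V_Th = V_CC·R_2/(R_1+R_2) = 20×3.9/21.9 = 3.56 V, R_Th = R_1‖R_2 = 3.21 kΩ.
Base-emitter loop: V_Th = I_B·R_Th + V_BE + (β+1)I_B·R_E, so I_B = (3.56 − 0.7) / (3.21 + 101×1.5) = 0.0185 mA.
I_C = β·I_B = 100×0.0185 = 1.85 mA, and I_E = (β+1)I_B = 1.87 mA.
V_CE = V_CC − I_C·R_C − I_E·R_E = 20 − 1.85×3.9 − 1.87×1.5 = 9.98 V.
V_CE = 9.98 V > 0.2 V confirms active-region operation.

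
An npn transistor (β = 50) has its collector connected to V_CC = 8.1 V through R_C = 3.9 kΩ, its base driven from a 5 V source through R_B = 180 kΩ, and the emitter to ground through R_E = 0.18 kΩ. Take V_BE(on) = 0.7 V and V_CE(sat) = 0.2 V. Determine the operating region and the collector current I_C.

Assume active. Base-emitter loop: I_B = (V_BB − V_BE)/(R_B + (β+1)R_E) = (5 − 0.7)/(180 + 51×0.18) = 0.0227 mA.
I_C = β·I_B = 50×0.0227 = 1.14 mA.
V_CE = V_CC − I_C·R_C − I_E·R_E = 8.1 − 1.14×3.9 − 1.16×0.18 = 3.46 V > V_CE(sat), so the active-region assumption holds.

active; I_C ≈ 1.1 mA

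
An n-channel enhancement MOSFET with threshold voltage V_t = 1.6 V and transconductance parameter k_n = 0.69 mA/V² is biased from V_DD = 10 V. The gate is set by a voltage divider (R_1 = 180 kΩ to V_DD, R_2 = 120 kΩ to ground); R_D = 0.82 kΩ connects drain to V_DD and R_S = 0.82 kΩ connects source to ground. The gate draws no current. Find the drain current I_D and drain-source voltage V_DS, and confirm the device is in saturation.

I_D ≈ 0.93 mA, V_DS ≈ 8.5 V

V_G = V_DD·R_2/(R_1+R_2) = 10×120/300 = 4 V.
Assume saturation: I_D = (k_n/2)(V_GS − V_t)² with V_GS = V_G − I_D·R_S = 4 − 0.82·I_D.
Substituting gives 0.232·I_D² − 2.36·I_D + 1.99 = 0, with roots I_D = 0.927 or 9.24 mA.
The root I_D = 9.24 mA gives V_GS = -3.57 V ≤ V_t, so take I_D = 0.927 mA.
Then V_GS = 3.24 V and V_DS = V_DD − I_D(R_D+R_S) = 10 − 0.927×1.64 = 8.48 V.
Saturation requires V_DS ≥ V_GS − V_t = 1.64 V; 8.48 ≥ 1.64 ✓.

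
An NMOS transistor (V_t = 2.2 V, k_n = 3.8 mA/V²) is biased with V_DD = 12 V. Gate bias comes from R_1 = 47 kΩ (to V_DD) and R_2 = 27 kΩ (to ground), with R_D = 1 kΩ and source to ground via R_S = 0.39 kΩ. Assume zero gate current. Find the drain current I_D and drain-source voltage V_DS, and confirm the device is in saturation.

I_D ≈ 2.6 mA, V_DS ≈ 8.4 V

V_G = V_DD·R_2/(R_1+R_2) = 12×27/74 = 4.38 V.
Assume saturation: I_D = (k_n/2)(V_GS − V_t)² with V_GS = V_G − I_D·R_S = 4.38 − 0.39·I_D.
Substituting gives 0.289·I_D² − 4.23·I_D + 9.02 = 0, with roots I_D = 2.59 or 12 mA.
The root I_D = 12 mA gives V_GS = -0.317 V ≤ V_t, so take I_D = 2.59 mA.
Then V_GS = 3.37 V and V_DS = V_DD − I_D(R_D+R_S) = 12 − 2.59×1.39 = 8.4 V.
Saturation requires V_DS ≥ V_GS − V_t = 1.17 V; 8.4 ≥ 1.17 ✓.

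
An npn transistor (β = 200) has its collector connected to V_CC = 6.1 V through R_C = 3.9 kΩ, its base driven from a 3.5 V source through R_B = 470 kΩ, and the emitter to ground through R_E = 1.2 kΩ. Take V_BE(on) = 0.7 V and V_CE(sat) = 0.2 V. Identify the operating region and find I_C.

Assume active. Base-emitter loop: I_B = (V_BB − V_BE)/(R_B + (β+1)R_E) = (3.5 − 0.7)/(470 + 201×1.2) = 0.00394 mA.
I_C = β·I_B = 200×0.00394 = 0.787 mA.
V_CE = V_CC − I_C·R_C − I_E·R_E = 6.1 − 0.787×3.9 − 0.791×1.2 = 2.08 V > V_CE(sat), so the active-region assumption holds.

active; I_C ≈ 0.79 mA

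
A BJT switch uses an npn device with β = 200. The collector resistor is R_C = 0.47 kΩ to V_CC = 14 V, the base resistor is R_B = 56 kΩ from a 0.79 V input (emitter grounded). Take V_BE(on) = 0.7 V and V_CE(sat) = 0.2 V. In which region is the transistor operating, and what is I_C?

active; I_C ≈ 0.32 mA

Assume active. Base-emitter loop: I_B = (V_BB − V_BE)/R_B = (0.79 − 0.7)/56 = 0.00161 mA.
I_C = β·I_B = 200×0.00161 = 0.321 mA.
V_CE = V_CC − I_C·R_C = 14 − 0.321×0.47 = 13.8 V > V_CE(sat), so the active-region assumption holds.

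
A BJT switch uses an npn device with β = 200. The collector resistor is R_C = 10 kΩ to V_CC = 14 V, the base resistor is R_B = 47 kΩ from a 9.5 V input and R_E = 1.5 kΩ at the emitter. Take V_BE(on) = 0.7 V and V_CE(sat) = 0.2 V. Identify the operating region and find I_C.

saturation; I_C ≈ 1.2 mA

Assume active: I_B = (9.5 − 0.7)/(47 + 201×1.5) = 0.0253 mA, I_C = β·I_B = 5.05 mA.
Then V_CE = 14 − 5.05×10 − 5.08×1.5 = -44.1 V < 0.2 V — the active assumption fails.
Re-solve with V_CE = 0.2 V. KCL at the emitter: V_E/R_E = (V_BB−0.7−V_E)/R_B + (V_CC−0.2−V_E)/R_C, giving V_E = 1.99 V.
I_C = (V_CC − 0.2 − V_E)/R_C = (13.8 − 1.99)/10 = 1.18 mA.
Check: I_B = (8.8 − 1.99)/47 = 0.145 mA, and β·I_B = 29 mA > I_C, confirming saturation.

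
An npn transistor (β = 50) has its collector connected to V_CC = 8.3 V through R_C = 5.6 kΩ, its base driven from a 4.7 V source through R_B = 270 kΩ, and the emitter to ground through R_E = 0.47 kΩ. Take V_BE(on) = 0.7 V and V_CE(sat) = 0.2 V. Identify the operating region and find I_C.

active; I_C ≈ 0.68 mA

Assume active. Base-emitter loop: I_B = (V_BB − V_BE)/(R_B + (β+1)R_E) = (4.7 − 0.7)/(270 + 51×0.47) = 0.0136 mA.
I_C = β·I_B = 50×0.0136 = 0.68 mA.
V_CE = V_CC − I_C·R_C − I_E·R_E = 8.3 − 0.68×5.6 − 0.694×0.47 = 4.16 V > V_CE(sat), so the active-region assumption holds.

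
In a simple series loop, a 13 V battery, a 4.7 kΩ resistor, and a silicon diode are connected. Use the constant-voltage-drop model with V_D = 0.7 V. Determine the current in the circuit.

KVL around the loop: 13 = V_D + I·R = 0.7 + I × 4.7 kΩ.
So I = (13 − 0.7) / 4.7 kΩ = 12.3 / 4.7 = 2.62 mA.

I ≈ 2.6 mA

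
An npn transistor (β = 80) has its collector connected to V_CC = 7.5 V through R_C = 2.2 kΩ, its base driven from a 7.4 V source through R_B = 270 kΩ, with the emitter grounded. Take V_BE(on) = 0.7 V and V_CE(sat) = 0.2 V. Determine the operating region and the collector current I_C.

active; I_C ≈ 2 mA

Assume active. Base-emitter loop: I_B = (V_BB − V_BE)/R_B = (7.4 − 0.7)/270 = 0.0248 mA.
I_C = β·I_B = 80×0.0248 = 1.99 mA.
V_CE = V_CC − I_C·R_C = 7.5 − 1.99×2.2 = 3.13 V > V_CE(sat), so the active-region assumption holds.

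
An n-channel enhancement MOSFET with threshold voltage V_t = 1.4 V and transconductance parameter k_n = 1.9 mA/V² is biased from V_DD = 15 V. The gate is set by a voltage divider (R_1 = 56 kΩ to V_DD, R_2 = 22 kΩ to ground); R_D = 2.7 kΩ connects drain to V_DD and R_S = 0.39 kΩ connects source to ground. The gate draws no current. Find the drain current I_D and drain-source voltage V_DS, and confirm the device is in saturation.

V_G = V_DD·R_2/(R_1+R_2) = 15×22/78 = 4.23 V.
Assume saturation: I_D = (k_n/2)(V_GS − V_t)² with V_GS = V_G − I_D·R_S = 4.23 − 0.39·I_D.
Substituting gives 0.144·I_D² − 3.1·I_D + 7.61 = 0, with roots I_D = 2.83 or 18.6 mA.
The root I_D = 18.6 mA gives V_GS = -3.03 V ≤ V_t, so take I_D = 2.83 mA.
Then V_GS = 3.13 V and V_DS = V_DD − I_D(R_D+R_S) = 15 − 2.83×3.09 = 6.25 V.
Saturation requires V_DS ≥ V_GS − V_t = 1.73 V; 6.25 ≥ 1.73 ✓.

I_D ≈ 2.8 mA, V_DS ≈ 6.3 V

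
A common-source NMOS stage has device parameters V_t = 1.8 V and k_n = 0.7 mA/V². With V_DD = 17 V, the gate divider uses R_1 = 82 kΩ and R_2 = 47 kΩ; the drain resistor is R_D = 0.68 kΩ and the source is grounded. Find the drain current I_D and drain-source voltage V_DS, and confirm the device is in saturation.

I_D ≈ 6.8 mA, V_DS ≈ 12 V

V_G = V_DD·R_2/(R_1+R_2) = 17×47/129 = 6.19 V. With the source grounded, V_GS = V_G = 6.19 V.
Assume saturation: I_D = (k_n/2)(V_GS − V_t)² = (0.7/2)×(6.19 − 1.8)² = 0.35×4.39² = 6.76 mA.
V_DS = V_DD − I_D·R_D = 17 − 6.76×0.68 = 12.4 V.
Saturation requires V_DS ≥ V_GS − V_t = 4.39 V; 12.4 ≥ 4.39 ✓.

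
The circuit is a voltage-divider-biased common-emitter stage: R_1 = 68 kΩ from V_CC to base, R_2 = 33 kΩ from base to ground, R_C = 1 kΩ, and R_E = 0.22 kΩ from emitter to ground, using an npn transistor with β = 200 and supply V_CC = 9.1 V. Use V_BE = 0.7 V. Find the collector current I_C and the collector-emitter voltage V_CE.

I_C ≈ 6.8 mA, V_CE ≈ 0.74 V

Thevenize the base divider: V_Th = V_CC·R_2/(R_1+R_2) = 9.1×33/101 = 2.97 V, R_Th = R_1‖R_2 = 22.2 kΩ.
Base-emitter loop: V_Th = I_B·R_Th + V_BE + (β+1)I_B·R_E, so I_B = (2.97 − 0.7) / (22.2 + 201×0.22) = 0.0342 mA.
I_C = β·I_B = 200×0.0342 = 6.84 mA, and I_E = (β+1)I_B = 6.88 mA.
V_CE = V_CC − I_C·R_C − I_E·R_E = 9.1 − 6.84×1 − 6.88×0.22 = 0.744 V.
V_CE = 0.744 V > 0.2 V confirms active-region operation.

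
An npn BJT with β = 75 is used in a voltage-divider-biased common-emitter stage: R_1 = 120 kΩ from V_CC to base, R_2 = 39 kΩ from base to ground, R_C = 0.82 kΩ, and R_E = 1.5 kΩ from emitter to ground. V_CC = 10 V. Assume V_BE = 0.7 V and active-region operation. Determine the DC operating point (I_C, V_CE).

Thevenize the base divider: V_Th = V_CC·R_2/(R_1+R_2) = 10×39/159 = 2.45 V, R_Th = R_1‖R_2 = 29.4 kΩ.
Base-emitter loop: V_Th = I_B·R_Th + V_BE + (β+1)I_B·R_E, so I_B = (2.45 − 0.7) / (29.4 + 76×1.5) = 0.0122 mA.
I_C = β·I_B = 75×0.0122 = 0.917 mA, and I_E = (β+1)I_B = 0.929 mA.
V_CE = V_CC − I_C·R_C − I_E·R_E = 10 − 0.917×0.82 − 0.929×1.5 = 7.86 V.
V_CE = 7.86 V > 0.2 V confirms active-region operation.

I_C ≈ 0.92 mA, V_CE ≈ 7.9 V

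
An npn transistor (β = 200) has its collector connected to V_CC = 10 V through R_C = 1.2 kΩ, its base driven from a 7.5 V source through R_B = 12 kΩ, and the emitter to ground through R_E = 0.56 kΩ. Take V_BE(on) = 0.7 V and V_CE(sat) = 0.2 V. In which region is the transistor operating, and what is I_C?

Assume active: I_B = (7.5 − 0.7)/(12 + 201×0.56) = 0.0546 mA, I_C = β·I_B = 10.9 mA.
Then V_CE = 10 − 10.9×1.2 − 11×0.56 = -9.25 V < 0.2 V — the active assumption fails.
Re-solve with V_CE = 0.2 V. KCL at the emitter: V_E/R_E = (V_BB−0.7−V_E)/R_B + (V_CC−0.2−V_E)/R_C, giving V_E = 3.23 V.
I_C = (V_CC − 0.2 − V_E)/R_C = (9.8 − 3.23)/1.2 = 5.47 mA.
Check: I_B = (6.8 − 3.23)/12 = 0.297 mA, and β·I_B = 59.5 mA > I_C, confirming saturation.

saturation; I_C ≈ 5.5 mA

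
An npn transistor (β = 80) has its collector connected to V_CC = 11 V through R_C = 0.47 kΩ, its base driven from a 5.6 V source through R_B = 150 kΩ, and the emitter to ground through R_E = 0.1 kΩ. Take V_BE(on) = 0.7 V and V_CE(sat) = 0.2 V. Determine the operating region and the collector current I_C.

Assume active. Base-emitter loop: I_B = (V_BB − V_BE)/(R_B + (β+1)R_E) = (5.6 − 0.7)/(150 + 81×0.1) = 0.031 mA.
I_C = β·I_B = 80×0.031 = 2.48 mA.
V_CE = V_CC − I_C·R_C − I_E·R_E = 11 − 2.48×0.47 − 2.51×0.1 = 9.58 V > V_CE(sat), so the active-region assumption holds.

active; I_C ≈ 2.5 mA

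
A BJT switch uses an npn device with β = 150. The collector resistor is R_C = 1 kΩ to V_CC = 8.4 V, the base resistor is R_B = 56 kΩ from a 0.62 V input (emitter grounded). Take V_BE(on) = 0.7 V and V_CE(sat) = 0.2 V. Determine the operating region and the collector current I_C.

cutoff; I_C ≈ 0

V_BB = 0.62 V ≤ V_BE(on) = 0.7 V, so the base-emitter junction is not forward biased.
The transistor is in cutoff: I_B = I_C = 0.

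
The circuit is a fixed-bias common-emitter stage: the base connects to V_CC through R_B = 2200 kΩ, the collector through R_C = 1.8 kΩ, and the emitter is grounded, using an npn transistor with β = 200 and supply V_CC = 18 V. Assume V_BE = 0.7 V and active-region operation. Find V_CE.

Base loop: V_CC = I_B·R_B + V_BE, so I_B = (18 − 0.7)/2200 kΩ = 0.00786 mA.
In the active region I_C = β·I_B = 200 × 0.00786 = 1.57 mA.
Collector loop: V_CE = V_CC − I_C·R_C = 18 − 1.57×1.8 = 15.2 V.
Since V_CE = 15.2 V > V_CE(sat) ≈ 0.2 V, the transistor is in the active region as assumed.

V_CE ≈ 15 V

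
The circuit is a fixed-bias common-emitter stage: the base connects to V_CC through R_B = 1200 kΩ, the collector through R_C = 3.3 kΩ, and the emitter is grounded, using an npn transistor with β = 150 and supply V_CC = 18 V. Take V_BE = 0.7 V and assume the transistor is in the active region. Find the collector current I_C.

Base loop: V_CC = I_B·R_B + V_BE, so I_B = (18 − 0.7)/1200 kΩ = 0.0144 mA.
In the active region I_C = β·I_B = 150 × 0.0144 = 2.16 mA.
Collector loop: V_CE = V_CC − I_C·R_C = 18 − 2.16×3.3 = 10.9 V.
Since V_CE = 10.9 V > V_CE(sat) ≈ 0.2 V, the transistor is in the active region as assumed.

I_C ≈ 2.2 mA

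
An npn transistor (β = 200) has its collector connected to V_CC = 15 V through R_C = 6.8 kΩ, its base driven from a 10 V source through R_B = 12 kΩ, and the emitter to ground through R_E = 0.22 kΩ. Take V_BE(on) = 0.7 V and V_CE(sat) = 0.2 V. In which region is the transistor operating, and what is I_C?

Assume active: I_B = (10 − 0.7)/(12 + 201×0.22) = 0.165 mA, I_C = β·I_B = 33.1 mA.
Then V_CE = 15 − 33.1×6.8 − 33.2×0.22 = -217 V < 0.2 V — the active assumption fails.
Re-solve with V_CE = 0.2 V. KCL at the emitter: V_E/R_E = (V_BB−0.7−V_E)/R_B + (V_CC−0.2−V_E)/R_C, giving V_E = 0.618 V.
I_C = (V_CC − 0.2 − V_E)/R_C = (14.8 − 0.618)/6.8 = 2.09 mA.
Check: I_B = (9.3 − 0.618)/12 = 0.724 mA, and β·I_B = 145 mA > I_C, confirming saturation.

saturation; I_C ≈ 2.1 mA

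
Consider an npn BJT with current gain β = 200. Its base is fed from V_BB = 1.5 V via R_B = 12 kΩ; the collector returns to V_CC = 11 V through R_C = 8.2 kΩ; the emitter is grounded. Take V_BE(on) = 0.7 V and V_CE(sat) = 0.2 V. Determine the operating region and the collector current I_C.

saturation; I_C ≈ 1.3 mA

Assume active: I_B = (1.5 − 0.7)/12 = 0.0667 mA, giving I_C = β·I_B = 13.3 mA.
But then V_CE = 11 − 13.3×8.2 = -98.3 V < V_CE(sat) = 0.2 V — impossible in the active region.
So the transistor is saturated. With V_CE = 0.2 V, I_C = (V_CC − 0.2)/R_C = 10.8/8.2 = 1.32 mA.
Check: β·I_B = 13.3 mA > I_C = 1.32 mA, confirming saturation.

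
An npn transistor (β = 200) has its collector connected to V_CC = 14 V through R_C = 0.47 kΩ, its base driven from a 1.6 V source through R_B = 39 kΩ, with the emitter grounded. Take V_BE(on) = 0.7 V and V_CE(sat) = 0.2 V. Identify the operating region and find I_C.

Assume active. Base-emitter loop: I_B = (V_BB − V_BE)/R_B = (1.6 − 0.7)/39 = 0.0231 mA.
I_C = β·I_B = 200×0.0231 = 4.62 mA.
V_CE = V_CC − I_C·R_C = 14 − 4.62×0.47 = 11.8 V > V_CE(sat), so the active-region assumption holds.

active; I_C ≈ 4.6 mA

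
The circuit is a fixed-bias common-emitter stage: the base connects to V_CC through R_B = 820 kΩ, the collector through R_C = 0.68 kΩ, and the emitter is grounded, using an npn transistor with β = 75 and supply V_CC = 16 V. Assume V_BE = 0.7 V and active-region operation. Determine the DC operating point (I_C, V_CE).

Base loop: V_CC = I_B·R_B + V_BE, so I_B = (16 − 0.7)/820 kΩ = 0.0187 mA.
In the active region I_C = β·I_B = 75 × 0.0187 = 1.4 mA.
Collector loop: V_CE = V_CC − I_C·R_C = 16 − 1.4×0.68 = 15 V.
Since V_CE = 15 V > V_CE(sat) ≈ 0.2 V, the transistor is in the active region as assumed.

I_C ≈ 1.4 mA, V_CE ≈ 15 V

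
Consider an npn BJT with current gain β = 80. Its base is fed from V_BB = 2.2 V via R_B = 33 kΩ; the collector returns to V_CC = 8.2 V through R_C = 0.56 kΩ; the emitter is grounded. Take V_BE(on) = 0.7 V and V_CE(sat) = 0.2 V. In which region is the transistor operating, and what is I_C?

Assume active. Base-emitter loop: I_B = (V_BB − V_BE)/R_B = (2.2 − 0.7)/33 = 0.0455 mA.
I_C = β·I_B = 80×0.0455 = 3.64 mA.
V_CE = V_CC − I_C·R_C = 8.2 − 3.64×0.56 = 6.16 V > V_CE(sat), so the active-region assumption holds.

active; I_C ≈ 3.6 mA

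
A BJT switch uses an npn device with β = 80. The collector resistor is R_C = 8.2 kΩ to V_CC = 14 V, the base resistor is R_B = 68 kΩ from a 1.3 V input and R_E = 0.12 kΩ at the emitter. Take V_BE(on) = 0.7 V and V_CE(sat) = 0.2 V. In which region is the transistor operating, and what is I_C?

active; I_C ≈ 0.62 mA

Assume active. Base-emitter loop: I_B = (V_BB − V_BE)/(R_B + (β+1)R_E) = (1.3 − 0.7)/(68 + 81×0.12) = 0.00772 mA.
I_C = β·I_B = 80×0.00772 = 0.618 mA.
V_CE = V_CC − I_C·R_C − I_E·R_E = 14 − 0.618×8.2 − 0.625×0.12 = 8.86 V > V_CE(sat), so the active-region assumption holds.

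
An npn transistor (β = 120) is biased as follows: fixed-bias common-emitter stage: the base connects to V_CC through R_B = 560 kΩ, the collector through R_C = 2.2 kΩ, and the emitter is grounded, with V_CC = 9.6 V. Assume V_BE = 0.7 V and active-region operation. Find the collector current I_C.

Base loop: V_CC = I_B·R_B + V_BE, so I_B = (9.6 − 0.7)/560 kΩ = 0.0159 mA.
In the active region I_C = β·I_B = 120 × 0.0159 = 1.91 mA.
Collector loop: V_CE = V_CC − I_C·R_C = 9.6 − 1.91×2.2 = 5.4 V.
Since V_CE = 5.4 V > V_CE(sat) ≈ 0.2 V, the transistor is in the active region as assumed.

I_C ≈ 1.9 mA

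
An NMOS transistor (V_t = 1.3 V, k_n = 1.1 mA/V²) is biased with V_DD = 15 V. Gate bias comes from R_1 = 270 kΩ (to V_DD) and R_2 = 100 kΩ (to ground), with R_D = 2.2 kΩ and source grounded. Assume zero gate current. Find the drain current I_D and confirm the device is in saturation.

V_G = V_DD·R_2/(R_1+R_2) = 15×100/370 = 4.05 V. With the source grounded, V_GS = V_G = 4.05 V.
Assume saturation: I_D = (k_n/2)(V_GS − V_t)² = (1.1/2)×(4.05 − 1.3)² = 0.55×2.75² = 4.17 mA.
V_DS = V_DD − I_D·R_D = 15 − 4.17×2.2 = 5.82 V.
Saturation requires V_DS ≥ V_GS − V_t = 2.75 V; 5.82 ≥ 2.75 ✓.

I_D ≈ 4.2 mA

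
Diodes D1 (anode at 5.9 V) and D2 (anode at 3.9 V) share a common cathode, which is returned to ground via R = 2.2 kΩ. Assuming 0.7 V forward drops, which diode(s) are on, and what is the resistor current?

Assume both conduct. Then node N would need to be at both 5.9−0.7 = 5.2 V and 3.9−0.7 = 3.2 V, which is impossible.
Assume only D1 conducts: V_N = 5.9 − 0.7 = 5.2 V, so I_R = 5.2/2.2 = 2.36 mA.
Check D2: its anode-to-cathode voltage is 3.9 − 5.2 = -1.3 V < 0.7 V, so it is off. The assumption is consistent.

Only D1 conducts; I_R ≈ 2.4 mA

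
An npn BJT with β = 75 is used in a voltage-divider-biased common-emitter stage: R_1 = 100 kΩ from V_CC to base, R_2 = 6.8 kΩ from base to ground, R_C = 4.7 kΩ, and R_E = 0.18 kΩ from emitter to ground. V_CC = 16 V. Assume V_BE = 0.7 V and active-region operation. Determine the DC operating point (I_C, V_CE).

Thevenize the base divider: V_Th = V_CC·R_2/(R_1+R_2) = 16×6.8/107 = 1.02 V, R_Th = R_1‖R_2 = 6.37 kΩ.
Base-emitter loop: V_Th = I_B·R_Th + V_BE + (β+1)I_B·R_E, so I_B = (1.02 − 0.7) / (6.37 + 76×0.18) = 0.0159 mA.
I_C = β·I_B = 75×0.0159 = 1.19 mA, and I_E = (β+1)I_B = 1.21 mA.
V_CE = V_CC − I_C·R_C − I_E·R_E = 16 − 1.19×4.7 − 1.21×0.18 = 10.2 V.
V_CE = 10.2 V > 0.2 V confirms active-region operation.

I_C ≈ 1.2 mA, V_CE ≈ 10 V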